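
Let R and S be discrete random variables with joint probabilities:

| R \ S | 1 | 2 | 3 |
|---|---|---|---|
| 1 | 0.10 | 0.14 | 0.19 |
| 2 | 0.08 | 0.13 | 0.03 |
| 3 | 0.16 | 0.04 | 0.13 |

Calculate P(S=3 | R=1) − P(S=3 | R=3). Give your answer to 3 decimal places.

P(R=1) = 0.10 + 0.14 + 0.19 = 0.43; P(S=3 | R=1) = 0.19/0.43 = 0.4419.
P(R=3) = 0.16 + 0.04 + 0.13 = 0.33; P(S=3 | R=3) = 0.13/0.33 = 0.3939.
Difference = 0.048.

0.048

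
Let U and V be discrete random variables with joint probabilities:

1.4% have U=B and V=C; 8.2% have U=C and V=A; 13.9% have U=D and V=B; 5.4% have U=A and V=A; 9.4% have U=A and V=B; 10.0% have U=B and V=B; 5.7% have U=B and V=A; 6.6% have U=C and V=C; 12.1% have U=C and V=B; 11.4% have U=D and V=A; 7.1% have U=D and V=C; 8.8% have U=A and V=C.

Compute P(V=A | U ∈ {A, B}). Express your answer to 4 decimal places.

P(U=A) = 0.054 + 0.094 + 0.088 = 0.236.
P(U=B) = 0.057 + 0.100 + 0.014 = 0.171.
P(U ∈ {A, B}) = 0.236 + 0.171 = 0.407; P(V=A, U ∈ {A, B}) = 0.054 + 0.057 = 0.111.
P(V=A | U ∈ {A, B}) = 0.111/0.407 = 0.2727.

0.2727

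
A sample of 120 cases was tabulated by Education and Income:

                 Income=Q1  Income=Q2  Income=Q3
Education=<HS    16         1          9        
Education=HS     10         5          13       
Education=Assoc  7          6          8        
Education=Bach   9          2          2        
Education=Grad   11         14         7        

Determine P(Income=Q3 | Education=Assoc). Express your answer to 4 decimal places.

Total with Education=Assoc: 7 + 6 + 8 = 21.
P(Income=Q3 | Education=Assoc) = 8/21 = 0.3810.

0.3810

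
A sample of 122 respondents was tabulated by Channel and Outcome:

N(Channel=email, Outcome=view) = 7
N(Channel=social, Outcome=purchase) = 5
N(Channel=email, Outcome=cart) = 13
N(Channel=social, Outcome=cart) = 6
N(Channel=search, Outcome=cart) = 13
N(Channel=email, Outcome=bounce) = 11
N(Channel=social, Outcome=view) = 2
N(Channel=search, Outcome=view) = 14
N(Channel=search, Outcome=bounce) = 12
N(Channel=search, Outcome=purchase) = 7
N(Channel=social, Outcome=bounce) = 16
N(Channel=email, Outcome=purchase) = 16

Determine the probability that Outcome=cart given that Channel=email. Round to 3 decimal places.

Total with Channel=email: 11 + 7 + 13 + 16 = 47.
P(Outcome=cart | Channel=email) = 13/47 = 0.277.

0.277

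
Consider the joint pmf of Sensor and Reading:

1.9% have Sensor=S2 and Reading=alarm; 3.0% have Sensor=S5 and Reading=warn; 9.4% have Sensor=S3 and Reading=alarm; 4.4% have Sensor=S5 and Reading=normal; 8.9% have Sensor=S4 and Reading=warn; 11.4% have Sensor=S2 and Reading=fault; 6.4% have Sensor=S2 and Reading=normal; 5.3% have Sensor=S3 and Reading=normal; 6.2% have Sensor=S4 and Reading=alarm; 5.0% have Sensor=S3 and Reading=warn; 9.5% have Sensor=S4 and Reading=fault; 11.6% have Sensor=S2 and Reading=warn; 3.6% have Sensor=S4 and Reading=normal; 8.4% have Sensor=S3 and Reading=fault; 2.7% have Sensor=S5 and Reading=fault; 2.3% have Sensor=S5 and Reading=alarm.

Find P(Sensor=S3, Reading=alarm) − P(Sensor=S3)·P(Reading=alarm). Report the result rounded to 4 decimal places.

0.0384

P(Sensor=S3) = 0.053 + 0.050 + 0.094 + 0.084 = 0.281.
P(Reading=alarm) = 0.019 + 0.094 + 0.062 + 0.023 = 0.198.
P(Sensor=S3, Reading=alarm) − P(Sensor=S3)P(Reading=alarm) = 0.094 − 0.281×0.198 = 0.0384.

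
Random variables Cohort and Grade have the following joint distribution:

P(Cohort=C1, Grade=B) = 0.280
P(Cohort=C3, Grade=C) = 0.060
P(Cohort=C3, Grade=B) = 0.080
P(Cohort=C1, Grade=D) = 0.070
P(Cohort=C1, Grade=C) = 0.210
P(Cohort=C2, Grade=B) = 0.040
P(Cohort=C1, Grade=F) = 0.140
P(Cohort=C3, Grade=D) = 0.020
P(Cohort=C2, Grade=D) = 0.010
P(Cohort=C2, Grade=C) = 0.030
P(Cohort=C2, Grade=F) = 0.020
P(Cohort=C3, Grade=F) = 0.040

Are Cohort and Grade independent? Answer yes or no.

Every cell satisfies P(Cohort,Grade) = P(Cohort)·P(Grade). For instance P(Cohort=C1) = 0.700, P(Grade=C) = 0.300, and 0.700×0.300 = 0.210 matches the joint entry. So Cohort and Grade are independent.

yes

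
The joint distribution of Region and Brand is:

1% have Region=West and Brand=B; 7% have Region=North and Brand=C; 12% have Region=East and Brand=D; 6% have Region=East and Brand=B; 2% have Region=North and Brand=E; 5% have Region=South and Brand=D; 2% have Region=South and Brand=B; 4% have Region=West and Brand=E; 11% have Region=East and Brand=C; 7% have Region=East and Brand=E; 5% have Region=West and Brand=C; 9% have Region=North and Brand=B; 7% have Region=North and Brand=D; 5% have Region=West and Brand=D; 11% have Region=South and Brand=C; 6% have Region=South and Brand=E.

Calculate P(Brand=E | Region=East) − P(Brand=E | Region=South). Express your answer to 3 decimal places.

P(Region=East) = 0.06 + 0.11 + 0.12 + 0.07 = 0.36; P(Brand=E | Region=East) = 0.07/0.36 = 0.1944.
P(Region=South) = 0.02 + 0.11 + 0.05 + 0.06 = 0.24; P(Brand=E | Region=South) = 0.06/0.24 = 0.2500.
Difference = -0.056.

-0.056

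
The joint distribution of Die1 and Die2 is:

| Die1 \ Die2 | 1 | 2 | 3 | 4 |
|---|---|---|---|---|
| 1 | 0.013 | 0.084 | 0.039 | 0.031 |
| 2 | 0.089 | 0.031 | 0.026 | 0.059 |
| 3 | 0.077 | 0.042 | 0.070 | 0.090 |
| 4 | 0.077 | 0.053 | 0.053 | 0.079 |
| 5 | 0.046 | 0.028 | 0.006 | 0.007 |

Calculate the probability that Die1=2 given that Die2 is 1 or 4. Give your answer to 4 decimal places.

0.2606

P(Die2=1) = 0.013 + 0.089 + 0.077 + 0.077 + 0.046 = 0.302.
P(Die2=4) = 0.031 + 0.059 + 0.090 + 0.079 + 0.007 = 0.266.
P(Die2 ∈ {1, 4}) = 0.302 + 0.266 = 0.568; P(Die1=2, Die2 ∈ {1, 4}) = 0.089 + 0.059 = 0.148.
P(Die1=2 | Die2 ∈ {1, 4}) = 0.148/0.568 = 0.2606.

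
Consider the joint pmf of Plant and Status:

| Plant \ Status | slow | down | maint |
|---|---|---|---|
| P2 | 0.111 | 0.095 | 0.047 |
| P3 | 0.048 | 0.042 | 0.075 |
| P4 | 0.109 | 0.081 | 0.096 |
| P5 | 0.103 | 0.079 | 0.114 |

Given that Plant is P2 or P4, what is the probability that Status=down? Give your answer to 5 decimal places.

0.32653

P(Plant=P2) = 0.111 + 0.095 + 0.047 = 0.253.
P(Plant=P4) = 0.109 + 0.081 + 0.096 = 0.286.
P(Plant ∈ {P2, P4}) = 0.253 + 0.286 = 0.539; P(Status=down, Plant ∈ {P2, P4}) = 0.095 + 0.081 = 0.176.
P(Status=down | Plant ∈ {P2, P4}) = 0.176/0.539 = 0.32653.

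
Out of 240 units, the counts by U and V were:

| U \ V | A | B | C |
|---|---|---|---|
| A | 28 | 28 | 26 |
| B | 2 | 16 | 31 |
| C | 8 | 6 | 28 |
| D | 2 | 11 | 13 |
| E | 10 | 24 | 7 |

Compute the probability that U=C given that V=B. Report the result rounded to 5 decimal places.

0.07059

Total with V=B: 28 + 16 + 6 + 11 + 24 = 85.
P(U=C | V=B) = 6/85 = 0.07059.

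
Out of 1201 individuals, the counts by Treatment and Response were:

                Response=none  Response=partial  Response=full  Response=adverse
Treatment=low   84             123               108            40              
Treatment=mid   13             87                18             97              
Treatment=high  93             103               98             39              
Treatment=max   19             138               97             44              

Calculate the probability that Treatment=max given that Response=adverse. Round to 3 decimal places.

Total with Response=adverse: 40 + 97 + 39 + 44 = 220.
P(Treatment=max | Response=adverse) = 44/220 = 0.200.

0.200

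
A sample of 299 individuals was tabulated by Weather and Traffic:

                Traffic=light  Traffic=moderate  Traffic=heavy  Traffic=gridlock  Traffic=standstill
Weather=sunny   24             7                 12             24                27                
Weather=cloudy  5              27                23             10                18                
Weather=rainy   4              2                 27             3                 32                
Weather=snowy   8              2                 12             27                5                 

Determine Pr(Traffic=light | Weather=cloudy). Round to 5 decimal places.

Total with Weather=cloudy: 5 + 27 + 23 + 10 + 18 = 83.
P(Traffic=light | Weather=cloudy) = 5/83 = 0.06024.

0.06024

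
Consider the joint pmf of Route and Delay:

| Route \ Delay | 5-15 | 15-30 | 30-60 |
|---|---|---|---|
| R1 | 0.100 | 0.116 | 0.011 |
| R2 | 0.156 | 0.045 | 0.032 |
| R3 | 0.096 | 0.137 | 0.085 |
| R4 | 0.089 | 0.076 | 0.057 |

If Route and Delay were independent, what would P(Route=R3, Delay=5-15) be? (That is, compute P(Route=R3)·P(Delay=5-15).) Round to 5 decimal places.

0.14024

P(Route=R3) = 0.096 + 0.137 + 0.085 = 0.318.
P(Delay=5-15) = 0.100 + 0.156 + 0.096 + 0.089 = 0.441.
Product: 0.318 × 0.441 = 0.14024.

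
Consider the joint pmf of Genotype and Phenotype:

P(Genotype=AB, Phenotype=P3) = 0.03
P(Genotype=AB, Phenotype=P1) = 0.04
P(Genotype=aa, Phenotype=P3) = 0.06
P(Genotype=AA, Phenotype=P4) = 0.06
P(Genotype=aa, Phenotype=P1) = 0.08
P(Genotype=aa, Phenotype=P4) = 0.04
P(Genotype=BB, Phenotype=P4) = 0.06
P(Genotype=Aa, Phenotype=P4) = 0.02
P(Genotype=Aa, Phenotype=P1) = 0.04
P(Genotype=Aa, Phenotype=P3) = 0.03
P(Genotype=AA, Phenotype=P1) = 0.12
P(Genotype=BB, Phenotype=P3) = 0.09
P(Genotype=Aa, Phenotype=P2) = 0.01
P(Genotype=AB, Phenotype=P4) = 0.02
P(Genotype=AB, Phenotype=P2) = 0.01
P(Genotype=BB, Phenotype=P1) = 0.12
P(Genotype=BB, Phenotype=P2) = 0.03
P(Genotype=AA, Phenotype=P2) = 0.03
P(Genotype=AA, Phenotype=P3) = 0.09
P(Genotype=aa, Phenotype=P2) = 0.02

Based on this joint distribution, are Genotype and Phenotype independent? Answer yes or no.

yes

Every cell satisfies P(Genotype,Phenotype) = P(Genotype)·P(Phenotype). For instance P(Genotype=AB) = 0.10, P(Phenotype=P3) = 0.30, and 0.10×0.30 = 0.03 matches the joint entry. So Genotype and Phenotype are independent.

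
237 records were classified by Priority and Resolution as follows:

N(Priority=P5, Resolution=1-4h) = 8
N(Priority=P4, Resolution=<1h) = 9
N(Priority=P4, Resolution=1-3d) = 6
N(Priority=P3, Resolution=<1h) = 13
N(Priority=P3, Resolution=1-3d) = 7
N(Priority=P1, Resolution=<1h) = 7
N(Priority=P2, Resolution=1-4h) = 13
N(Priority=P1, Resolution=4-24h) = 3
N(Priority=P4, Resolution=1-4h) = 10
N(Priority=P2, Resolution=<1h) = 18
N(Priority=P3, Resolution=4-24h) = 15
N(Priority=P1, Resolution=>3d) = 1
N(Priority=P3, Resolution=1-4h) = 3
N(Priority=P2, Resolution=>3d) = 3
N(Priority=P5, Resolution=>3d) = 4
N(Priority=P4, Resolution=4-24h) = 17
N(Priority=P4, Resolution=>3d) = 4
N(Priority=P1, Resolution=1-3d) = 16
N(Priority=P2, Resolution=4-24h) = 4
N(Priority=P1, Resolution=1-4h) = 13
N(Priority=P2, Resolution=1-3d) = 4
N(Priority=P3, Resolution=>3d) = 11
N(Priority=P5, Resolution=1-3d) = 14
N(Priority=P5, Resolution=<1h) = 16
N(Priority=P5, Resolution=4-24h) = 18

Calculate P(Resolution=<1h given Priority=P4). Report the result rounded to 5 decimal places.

0.19565

Total with Priority=P4: 9 + 10 + 17 + 6 + 4 = 46.
P(Resolution=<1h | Priority=P4) = 9/46 = 0.19565.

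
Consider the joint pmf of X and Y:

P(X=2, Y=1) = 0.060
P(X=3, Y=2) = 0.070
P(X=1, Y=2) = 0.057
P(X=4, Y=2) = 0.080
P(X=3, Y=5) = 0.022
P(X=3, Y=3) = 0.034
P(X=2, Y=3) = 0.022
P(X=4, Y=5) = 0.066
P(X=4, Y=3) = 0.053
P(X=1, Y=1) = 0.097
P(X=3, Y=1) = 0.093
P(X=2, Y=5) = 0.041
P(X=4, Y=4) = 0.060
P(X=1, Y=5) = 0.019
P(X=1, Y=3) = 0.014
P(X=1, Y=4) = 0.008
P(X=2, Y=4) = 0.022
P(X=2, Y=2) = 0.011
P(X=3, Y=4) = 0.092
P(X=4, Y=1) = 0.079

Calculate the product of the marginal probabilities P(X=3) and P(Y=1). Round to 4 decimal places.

0.1023

P(X=3) = 0.093 + 0.070 + 0.034 + 0.092 + 0.022 = 0.311.
P(Y=1) = 0.097 + 0.060 + 0.093 + 0.079 = 0.329.
Product: 0.311 × 0.329 = 0.1023.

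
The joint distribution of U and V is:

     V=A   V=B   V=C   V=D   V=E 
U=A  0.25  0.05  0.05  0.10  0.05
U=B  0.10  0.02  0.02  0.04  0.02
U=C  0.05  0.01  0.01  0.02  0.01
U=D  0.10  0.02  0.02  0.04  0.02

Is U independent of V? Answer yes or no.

Every cell satisfies P(U,V) = P(U)·P(V). For instance P(U=B) = 0.20, P(V=D) = 0.20, and 0.20×0.20 = 0.04 matches the joint entry. So U and V are independent.

yes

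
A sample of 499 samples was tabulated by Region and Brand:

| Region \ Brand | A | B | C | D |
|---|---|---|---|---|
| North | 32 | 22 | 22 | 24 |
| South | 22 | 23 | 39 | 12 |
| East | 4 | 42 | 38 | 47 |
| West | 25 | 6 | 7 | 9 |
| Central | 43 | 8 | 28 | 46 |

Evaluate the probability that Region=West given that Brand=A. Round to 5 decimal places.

Total with Brand=A: 32 + 22 + 4 + 25 + 43 = 126.
P(Region=West | Brand=A) = 25/126 = 0.19841.

0.19841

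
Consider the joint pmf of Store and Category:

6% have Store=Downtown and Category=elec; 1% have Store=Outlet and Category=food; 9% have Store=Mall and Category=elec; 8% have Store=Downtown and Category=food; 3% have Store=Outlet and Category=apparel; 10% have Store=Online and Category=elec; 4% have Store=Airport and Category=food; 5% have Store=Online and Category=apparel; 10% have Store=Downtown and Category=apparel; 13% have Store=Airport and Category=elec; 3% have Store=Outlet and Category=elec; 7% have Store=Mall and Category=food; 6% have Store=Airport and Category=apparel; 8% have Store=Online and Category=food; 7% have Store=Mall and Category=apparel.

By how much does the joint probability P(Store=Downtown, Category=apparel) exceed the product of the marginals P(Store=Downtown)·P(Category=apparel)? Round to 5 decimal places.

P(Store=Downtown) = 0.08 + 0.10 + 0.06 = 0.24.
P(Category=apparel) = 0.10 + 0.07 + 0.06 + 0.03 + 0.05 = 0.31.
P(Store=Downtown, Category=apparel) − P(Store=Downtown)P(Category=apparel) = 0.10 − 0.24×0.31 = 0.02560.

0.02560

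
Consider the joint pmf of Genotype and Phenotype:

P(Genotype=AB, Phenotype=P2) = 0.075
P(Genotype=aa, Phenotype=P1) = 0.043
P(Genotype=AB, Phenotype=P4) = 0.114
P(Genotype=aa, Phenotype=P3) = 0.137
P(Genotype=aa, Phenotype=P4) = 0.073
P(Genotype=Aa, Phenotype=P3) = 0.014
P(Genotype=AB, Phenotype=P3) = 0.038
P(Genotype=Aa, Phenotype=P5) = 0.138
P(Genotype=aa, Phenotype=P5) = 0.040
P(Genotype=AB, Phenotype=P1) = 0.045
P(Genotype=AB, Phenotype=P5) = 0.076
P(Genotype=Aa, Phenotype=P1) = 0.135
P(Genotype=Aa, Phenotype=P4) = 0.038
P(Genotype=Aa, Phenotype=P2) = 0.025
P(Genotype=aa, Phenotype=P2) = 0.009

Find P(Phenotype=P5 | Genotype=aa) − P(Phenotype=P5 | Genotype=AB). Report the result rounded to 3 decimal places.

P(Genotype=aa) = 0.043 + 0.009 + 0.137 + 0.073 + 0.040 = 0.302; P(Phenotype=P5 | Genotype=aa) = 0.040/0.302 = 0.1325.
P(Genotype=AB) = 0.045 + 0.075 + 0.038 + 0.114 + 0.076 = 0.348; P(Phenotype=P5 | Genotype=AB) = 0.076/0.348 = 0.2184.
Difference = -0.086.

-0.086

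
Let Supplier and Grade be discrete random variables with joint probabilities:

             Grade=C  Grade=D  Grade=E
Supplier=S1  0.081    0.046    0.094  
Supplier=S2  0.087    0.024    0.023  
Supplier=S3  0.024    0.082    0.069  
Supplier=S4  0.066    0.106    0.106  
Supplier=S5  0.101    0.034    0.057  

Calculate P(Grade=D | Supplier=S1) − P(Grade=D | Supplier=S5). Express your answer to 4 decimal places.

P(Supplier=S1) = 0.081 + 0.046 + 0.094 = 0.221; P(Grade=D | Supplier=S1) = 0.046/0.221 = 0.20814.
P(Supplier=S5) = 0.101 + 0.034 + 0.057 = 0.192; P(Grade=D | Supplier=S5) = 0.034/0.192 = 0.17708.
Difference = 0.0311.

0.0311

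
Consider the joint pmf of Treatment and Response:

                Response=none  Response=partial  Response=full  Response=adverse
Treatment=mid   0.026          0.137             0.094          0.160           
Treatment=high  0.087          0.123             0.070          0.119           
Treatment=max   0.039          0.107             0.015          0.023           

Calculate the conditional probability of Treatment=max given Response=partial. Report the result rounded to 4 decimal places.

0.2916

P(Response=partial) = 0.137 + 0.123 + 0.107 = 0.367.
P(Treatment=max | Response=partial) = 0.107/0.367 = 0.2916.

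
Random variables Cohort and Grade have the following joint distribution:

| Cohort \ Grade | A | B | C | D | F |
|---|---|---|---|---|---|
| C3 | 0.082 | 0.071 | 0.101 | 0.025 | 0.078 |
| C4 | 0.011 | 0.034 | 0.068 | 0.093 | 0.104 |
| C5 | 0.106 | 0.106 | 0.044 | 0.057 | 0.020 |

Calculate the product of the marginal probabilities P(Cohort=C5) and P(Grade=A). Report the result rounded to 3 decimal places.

0.066

P(Cohort=C5) = 0.106 + 0.106 + 0.044 + 0.057 + 0.020 = 0.333.
P(Grade=A) = 0.082 + 0.011 + 0.106 = 0.199.
Product: 0.333 × 0.199 = 0.066.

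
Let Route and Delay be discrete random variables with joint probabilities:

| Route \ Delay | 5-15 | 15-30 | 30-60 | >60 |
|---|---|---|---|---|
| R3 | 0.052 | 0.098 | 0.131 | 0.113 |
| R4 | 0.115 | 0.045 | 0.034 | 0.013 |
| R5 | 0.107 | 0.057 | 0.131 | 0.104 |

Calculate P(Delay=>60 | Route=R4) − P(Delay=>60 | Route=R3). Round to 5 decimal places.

-0.22400

P(Route=R4) = 0.115 + 0.045 + 0.034 + 0.013 = 0.207; P(Delay=>60 | Route=R4) = 0.013/0.207 = 0.062802.
P(Route=R3) = 0.052 + 0.098 + 0.131 + 0.113 = 0.394; P(Delay=>60 | Route=R3) = 0.113/0.394 = 0.286802.
Difference = -0.22400.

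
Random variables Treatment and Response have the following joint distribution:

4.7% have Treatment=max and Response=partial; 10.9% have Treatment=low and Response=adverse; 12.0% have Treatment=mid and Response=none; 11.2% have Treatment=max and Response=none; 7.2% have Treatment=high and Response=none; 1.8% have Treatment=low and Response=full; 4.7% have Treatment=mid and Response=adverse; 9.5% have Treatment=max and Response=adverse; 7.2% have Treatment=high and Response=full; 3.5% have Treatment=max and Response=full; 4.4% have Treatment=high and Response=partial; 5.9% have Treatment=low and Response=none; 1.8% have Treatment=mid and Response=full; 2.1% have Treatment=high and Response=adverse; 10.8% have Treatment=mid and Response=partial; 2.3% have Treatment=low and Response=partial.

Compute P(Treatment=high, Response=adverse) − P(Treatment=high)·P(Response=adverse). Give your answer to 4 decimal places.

P(Treatment=high) = 0.072 + 0.044 + 0.072 + 0.021 = 0.209.
P(Response=adverse) = 0.109 + 0.047 + 0.021 + 0.095 = 0.272.
P(Treatment=high, Response=adverse) − P(Treatment=high)P(Response=adverse) = 0.021 − 0.209×0.272 = -0.0358.

-0.0358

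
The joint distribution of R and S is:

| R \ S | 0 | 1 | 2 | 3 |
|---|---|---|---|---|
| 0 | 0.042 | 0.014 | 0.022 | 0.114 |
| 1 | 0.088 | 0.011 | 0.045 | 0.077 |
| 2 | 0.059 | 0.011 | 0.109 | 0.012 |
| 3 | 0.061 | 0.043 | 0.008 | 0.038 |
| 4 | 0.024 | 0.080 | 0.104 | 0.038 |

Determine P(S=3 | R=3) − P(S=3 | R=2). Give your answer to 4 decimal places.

0.1905

P(R=3) = 0.061 + 0.043 + 0.008 + 0.038 = 0.150; P(S=3 | R=3) = 0.038/0.150 = 0.25333.
P(R=2) = 0.059 + 0.011 + 0.109 + 0.012 = 0.191; P(S=3 | R=2) = 0.012/0.191 = 0.06283.
Difference = 0.1905.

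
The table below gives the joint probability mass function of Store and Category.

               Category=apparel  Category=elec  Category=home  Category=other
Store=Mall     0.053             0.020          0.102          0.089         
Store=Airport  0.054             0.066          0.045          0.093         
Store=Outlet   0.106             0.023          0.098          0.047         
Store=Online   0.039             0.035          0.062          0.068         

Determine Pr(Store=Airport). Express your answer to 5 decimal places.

P(Store=Airport) = 0.054 + 0.066 + 0.045 + 0.093 = 0.258.

0.25800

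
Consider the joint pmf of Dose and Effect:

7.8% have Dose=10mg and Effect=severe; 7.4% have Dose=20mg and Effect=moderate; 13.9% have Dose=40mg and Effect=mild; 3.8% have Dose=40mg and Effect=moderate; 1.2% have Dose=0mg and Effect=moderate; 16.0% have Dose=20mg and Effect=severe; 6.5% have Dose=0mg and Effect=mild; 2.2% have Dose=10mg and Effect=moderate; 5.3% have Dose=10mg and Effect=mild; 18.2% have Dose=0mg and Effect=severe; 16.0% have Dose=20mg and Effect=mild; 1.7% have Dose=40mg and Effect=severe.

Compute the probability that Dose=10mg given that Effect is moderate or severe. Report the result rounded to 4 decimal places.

P(Effect=moderate) = 0.012 + 0.022 + 0.074 + 0.038 = 0.146.
P(Effect=severe) = 0.182 + 0.078 + 0.160 + 0.017 = 0.437.
P(Effect ∈ {moderate, severe}) = 0.146 + 0.437 = 0.583; P(Dose=10mg, Effect ∈ {moderate, severe}) = 0.022 + 0.078 = 0.100.
P(Dose=10mg | Effect ∈ {moderate, severe}) = 0.100/0.583 = 0.1715.

0.1715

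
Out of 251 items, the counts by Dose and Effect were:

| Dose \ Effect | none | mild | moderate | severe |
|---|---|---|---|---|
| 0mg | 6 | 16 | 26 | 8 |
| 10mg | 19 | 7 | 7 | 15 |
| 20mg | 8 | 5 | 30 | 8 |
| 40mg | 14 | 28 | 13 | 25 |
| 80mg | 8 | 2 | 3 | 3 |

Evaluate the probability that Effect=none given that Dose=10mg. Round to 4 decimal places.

Total with Dose=10mg: 19 + 7 + 7 + 15 = 48.
P(Effect=none | Dose=10mg) = 19/48 = 0.3958.

0.3958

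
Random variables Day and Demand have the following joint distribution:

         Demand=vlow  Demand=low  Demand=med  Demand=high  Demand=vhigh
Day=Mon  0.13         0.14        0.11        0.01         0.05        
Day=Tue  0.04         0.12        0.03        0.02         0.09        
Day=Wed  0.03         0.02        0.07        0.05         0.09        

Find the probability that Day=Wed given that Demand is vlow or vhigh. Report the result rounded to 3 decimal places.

0.279

P(Demand=vlow) = 0.13 + 0.04 + 0.03 = 0.20.
P(Demand=vhigh) = 0.05 + 0.09 + 0.09 = 0.23.
P(Demand ∈ {vlow, vhigh}) = 0.20 + 0.23 = 0.43; P(Day=Wed, Demand ∈ {vlow, vhigh}) = 0.03 + 0.09 = 0.12.
P(Day=Wed | Demand ∈ {vlow, vhigh}) = 0.12/0.43 = 0.279.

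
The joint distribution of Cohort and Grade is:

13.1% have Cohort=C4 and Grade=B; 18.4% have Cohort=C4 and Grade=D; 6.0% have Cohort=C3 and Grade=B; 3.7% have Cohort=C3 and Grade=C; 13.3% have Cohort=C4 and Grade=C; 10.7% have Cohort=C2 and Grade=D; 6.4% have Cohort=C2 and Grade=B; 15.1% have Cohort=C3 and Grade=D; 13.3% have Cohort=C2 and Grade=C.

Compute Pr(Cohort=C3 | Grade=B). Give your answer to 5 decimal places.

P(Grade=B) = 0.064 + 0.060 + 0.131 = 0.255.
P(Cohort=C3 | Grade=B) = 0.060/0.255 = 0.23529.

0.23529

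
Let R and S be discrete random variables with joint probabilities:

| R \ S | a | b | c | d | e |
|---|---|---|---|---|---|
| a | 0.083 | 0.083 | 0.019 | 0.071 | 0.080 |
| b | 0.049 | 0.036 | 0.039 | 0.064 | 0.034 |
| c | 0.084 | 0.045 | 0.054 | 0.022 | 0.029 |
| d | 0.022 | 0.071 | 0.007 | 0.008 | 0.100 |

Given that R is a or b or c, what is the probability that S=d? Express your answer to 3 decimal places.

P(R=a) = 0.083 + 0.083 + 0.019 + 0.071 + 0.080 = 0.336.
P(R=b) = 0.049 + 0.036 + 0.039 + 0.064 + 0.034 = 0.222.
P(R=c) = 0.084 + 0.045 + 0.054 + 0.022 + 0.029 = 0.234.
P(R ∈ {a, b, c}) = 0.336 + 0.222 + 0.234 = 0.792; P(S=d, R ∈ {a, b, c}) = 0.071 + 0.064 + 0.022 = 0.157.
P(S=d | R ∈ {a, b, c}) = 0.157/0.792 = 0.198.

0.198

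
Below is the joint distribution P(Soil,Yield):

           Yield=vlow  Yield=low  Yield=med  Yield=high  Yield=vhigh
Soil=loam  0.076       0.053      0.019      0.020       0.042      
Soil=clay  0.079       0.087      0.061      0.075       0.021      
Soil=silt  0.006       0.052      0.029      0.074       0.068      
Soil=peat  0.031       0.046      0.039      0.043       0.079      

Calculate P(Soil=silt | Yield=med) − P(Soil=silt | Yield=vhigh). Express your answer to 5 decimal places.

P(Yield=med) = 0.019 + 0.061 + 0.029 + 0.039 = 0.148; P(Soil=silt | Yield=med) = 0.029/0.148 = 0.195946.
P(Yield=vhigh) = 0.042 + 0.021 + 0.068 + 0.079 = 0.210; P(Soil=silt | Yield=vhigh) = 0.068/0.210 = 0.323810.
Difference = -0.12786.

-0.12786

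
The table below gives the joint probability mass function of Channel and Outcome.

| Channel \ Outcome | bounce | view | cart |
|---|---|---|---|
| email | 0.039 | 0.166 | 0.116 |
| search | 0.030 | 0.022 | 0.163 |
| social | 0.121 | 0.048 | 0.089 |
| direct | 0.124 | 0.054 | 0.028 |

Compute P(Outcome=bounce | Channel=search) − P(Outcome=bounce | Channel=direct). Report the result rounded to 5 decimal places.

-0.46241

P(Channel=search) = 0.030 + 0.022 + 0.163 = 0.215; P(Outcome=bounce | Channel=search) = 0.030/0.215 = 0.139535.
P(Channel=direct) = 0.124 + 0.054 + 0.028 = 0.206; P(Outcome=bounce | Channel=direct) = 0.124/0.206 = 0.601942.
Difference = -0.46241.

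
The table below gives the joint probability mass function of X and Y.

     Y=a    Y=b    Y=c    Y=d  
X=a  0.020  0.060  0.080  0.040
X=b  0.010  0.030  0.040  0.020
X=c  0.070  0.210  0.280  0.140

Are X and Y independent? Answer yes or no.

Every cell satisfies P(X,Y) = P(X)·P(Y). For instance P(X=b) = 0.100, P(Y=c) = 0.400, and 0.100×0.400 = 0.040 matches the joint entry. So X and Y are independent.

yes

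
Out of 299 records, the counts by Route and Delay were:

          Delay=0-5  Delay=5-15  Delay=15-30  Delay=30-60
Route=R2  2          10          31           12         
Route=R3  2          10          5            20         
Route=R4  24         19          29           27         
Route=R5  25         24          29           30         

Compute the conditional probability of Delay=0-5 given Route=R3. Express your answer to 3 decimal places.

0.054

Total with Route=R3: 2 + 10 + 5 + 20 = 37.
P(Delay=0-5 | Route=R3) = 2/37 = 0.054.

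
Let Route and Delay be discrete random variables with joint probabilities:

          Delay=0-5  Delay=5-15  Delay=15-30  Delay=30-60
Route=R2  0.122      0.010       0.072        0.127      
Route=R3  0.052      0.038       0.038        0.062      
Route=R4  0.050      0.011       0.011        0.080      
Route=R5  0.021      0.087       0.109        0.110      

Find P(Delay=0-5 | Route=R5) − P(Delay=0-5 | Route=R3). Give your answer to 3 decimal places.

-0.209

P(Route=R5) = 0.021 + 0.087 + 0.109 + 0.110 = 0.327; P(Delay=0-5 | Route=R5) = 0.021/0.327 = 0.0642.
P(Route=R3) = 0.052 + 0.038 + 0.038 + 0.062 = 0.190; P(Delay=0-5 | Route=R3) = 0.052/0.190 = 0.2737.
Difference = -0.209.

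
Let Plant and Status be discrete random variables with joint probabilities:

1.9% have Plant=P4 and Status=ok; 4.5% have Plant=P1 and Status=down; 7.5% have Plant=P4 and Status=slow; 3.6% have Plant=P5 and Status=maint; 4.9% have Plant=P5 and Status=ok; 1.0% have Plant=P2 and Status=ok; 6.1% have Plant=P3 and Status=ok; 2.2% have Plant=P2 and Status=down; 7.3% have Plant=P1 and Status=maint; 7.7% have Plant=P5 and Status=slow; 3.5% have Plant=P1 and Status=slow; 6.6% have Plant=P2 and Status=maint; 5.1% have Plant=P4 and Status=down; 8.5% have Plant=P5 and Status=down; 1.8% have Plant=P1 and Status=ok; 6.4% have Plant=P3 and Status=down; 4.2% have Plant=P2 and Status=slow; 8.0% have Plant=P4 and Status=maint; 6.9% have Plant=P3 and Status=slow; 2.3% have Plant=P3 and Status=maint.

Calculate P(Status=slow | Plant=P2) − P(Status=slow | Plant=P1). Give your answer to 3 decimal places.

0.095

P(Plant=P2) = 0.010 + 0.042 + 0.022 + 0.066 = 0.140; P(Status=slow | Plant=P2) = 0.042/0.140 = 0.3000.
P(Plant=P1) = 0.018 + 0.035 + 0.045 + 0.073 = 0.171; P(Status=slow | Plant=P1) = 0.035/0.171 = 0.2047.
Difference = 0.095.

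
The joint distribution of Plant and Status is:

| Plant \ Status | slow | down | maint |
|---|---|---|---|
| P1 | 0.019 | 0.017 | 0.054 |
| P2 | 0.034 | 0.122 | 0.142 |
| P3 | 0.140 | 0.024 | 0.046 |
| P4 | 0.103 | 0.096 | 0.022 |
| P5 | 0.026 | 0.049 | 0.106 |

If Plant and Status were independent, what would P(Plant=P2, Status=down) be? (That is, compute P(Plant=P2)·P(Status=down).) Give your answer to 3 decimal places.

0.092

P(Plant=P2) = 0.034 + 0.122 + 0.142 = 0.298.
P(Status=down) = 0.017 + 0.122 + 0.024 + 0.096 + 0.049 = 0.308.
Product: 0.298 × 0.308 = 0.092.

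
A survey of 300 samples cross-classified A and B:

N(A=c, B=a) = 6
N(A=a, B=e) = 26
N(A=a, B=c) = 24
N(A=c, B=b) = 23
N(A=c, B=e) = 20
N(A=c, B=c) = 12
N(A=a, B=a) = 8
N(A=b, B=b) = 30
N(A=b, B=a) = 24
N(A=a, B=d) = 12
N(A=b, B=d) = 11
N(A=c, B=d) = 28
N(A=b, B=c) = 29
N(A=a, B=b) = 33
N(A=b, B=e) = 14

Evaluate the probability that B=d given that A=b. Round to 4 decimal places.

0.1019

Total with A=b: 24 + 30 + 29 + 11 + 14 = 108.
P(B=d | A=b) = 11/108 = 0.1019.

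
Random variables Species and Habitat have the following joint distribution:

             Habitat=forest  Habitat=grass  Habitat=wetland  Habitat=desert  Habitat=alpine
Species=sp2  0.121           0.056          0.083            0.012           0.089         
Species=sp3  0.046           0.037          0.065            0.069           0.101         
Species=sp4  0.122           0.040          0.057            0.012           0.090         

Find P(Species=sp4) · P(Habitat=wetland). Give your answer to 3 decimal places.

P(Species=sp4) = 0.122 + 0.040 + 0.057 + 0.012 + 0.090 = 0.321.
P(Habitat=wetland) = 0.083 + 0.065 + 0.057 = 0.205.
Product: 0.321 × 0.205 = 0.066.

0.066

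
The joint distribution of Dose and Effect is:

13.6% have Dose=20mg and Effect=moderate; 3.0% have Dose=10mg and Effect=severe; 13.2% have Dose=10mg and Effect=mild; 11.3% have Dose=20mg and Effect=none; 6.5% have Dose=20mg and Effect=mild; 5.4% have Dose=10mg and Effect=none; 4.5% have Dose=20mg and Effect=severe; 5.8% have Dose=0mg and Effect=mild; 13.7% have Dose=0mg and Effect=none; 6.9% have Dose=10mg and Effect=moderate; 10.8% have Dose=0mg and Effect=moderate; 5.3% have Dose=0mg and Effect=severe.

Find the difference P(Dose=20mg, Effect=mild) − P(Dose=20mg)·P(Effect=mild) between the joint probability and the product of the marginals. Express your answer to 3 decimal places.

P(Dose=20mg) = 0.113 + 0.065 + 0.136 + 0.045 = 0.359.
P(Effect=mild) = 0.058 + 0.132 + 0.065 = 0.255.
P(Dose=20mg, Effect=mild) − P(Dose=20mg)P(Effect=mild) = 0.065 − 0.359×0.255 = -0.027.

-0.027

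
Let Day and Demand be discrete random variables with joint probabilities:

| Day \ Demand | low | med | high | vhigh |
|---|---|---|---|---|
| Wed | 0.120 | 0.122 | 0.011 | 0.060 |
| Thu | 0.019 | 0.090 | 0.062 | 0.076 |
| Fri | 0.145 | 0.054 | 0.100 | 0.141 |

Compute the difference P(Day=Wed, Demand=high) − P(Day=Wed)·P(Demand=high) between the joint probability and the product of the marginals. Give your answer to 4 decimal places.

-0.0431

P(Day=Wed) = 0.120 + 0.122 + 0.011 + 0.060 = 0.313.
P(Demand=high) = 0.011 + 0.062 + 0.100 = 0.173.
P(Day=Wed, Demand=high) − P(Day=Wed)P(Demand=high) = 0.011 − 0.313×0.173 = -0.0431.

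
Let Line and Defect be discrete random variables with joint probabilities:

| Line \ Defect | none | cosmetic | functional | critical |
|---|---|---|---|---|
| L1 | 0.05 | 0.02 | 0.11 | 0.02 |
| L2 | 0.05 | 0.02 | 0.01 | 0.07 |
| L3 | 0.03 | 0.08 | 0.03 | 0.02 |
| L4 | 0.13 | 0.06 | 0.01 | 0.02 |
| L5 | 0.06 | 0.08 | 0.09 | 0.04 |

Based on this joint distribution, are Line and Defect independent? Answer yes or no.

P(Line=L1) = 0.20 and P(Defect=functional) = 0.25, so their product is 0.0500, but P(Line=L1, Defect=functional) = 0.11. Since these differ, Line and Defect are not independent.

no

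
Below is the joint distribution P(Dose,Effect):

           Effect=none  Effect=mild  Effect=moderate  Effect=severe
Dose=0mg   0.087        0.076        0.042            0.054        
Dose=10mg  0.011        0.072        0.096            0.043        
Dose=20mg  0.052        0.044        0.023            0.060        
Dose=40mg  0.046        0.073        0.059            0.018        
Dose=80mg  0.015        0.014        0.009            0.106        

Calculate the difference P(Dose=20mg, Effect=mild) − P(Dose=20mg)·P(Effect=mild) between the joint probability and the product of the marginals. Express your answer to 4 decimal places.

P(Dose=20mg) = 0.052 + 0.044 + 0.023 + 0.060 = 0.179.
P(Effect=mild) = 0.076 + 0.072 + 0.044 + 0.073 + 0.014 = 0.279.
P(Dose=20mg, Effect=mild) − P(Dose=20mg)P(Effect=mild) = 0.044 − 0.179×0.279 = -0.0059.

-0.0059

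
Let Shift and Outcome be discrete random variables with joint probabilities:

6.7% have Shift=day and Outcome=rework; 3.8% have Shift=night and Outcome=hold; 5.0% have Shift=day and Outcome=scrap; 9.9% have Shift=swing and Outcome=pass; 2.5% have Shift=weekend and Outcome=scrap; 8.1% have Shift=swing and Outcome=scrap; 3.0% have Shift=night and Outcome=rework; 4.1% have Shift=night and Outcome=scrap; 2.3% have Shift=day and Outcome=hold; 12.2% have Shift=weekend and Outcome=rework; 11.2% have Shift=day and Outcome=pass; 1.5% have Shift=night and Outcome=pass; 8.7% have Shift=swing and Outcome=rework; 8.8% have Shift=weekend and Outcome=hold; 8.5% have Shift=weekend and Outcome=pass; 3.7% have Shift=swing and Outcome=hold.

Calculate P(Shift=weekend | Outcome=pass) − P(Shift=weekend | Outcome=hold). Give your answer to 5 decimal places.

-0.19981

P(Outcome=pass) = 0.112 + 0.099 + 0.015 + 0.085 = 0.311; P(Shift=weekend | Outcome=pass) = 0.085/0.311 = 0.273312.
P(Outcome=hold) = 0.023 + 0.037 + 0.038 + 0.088 = 0.186; P(Shift=weekend | Outcome=hold) = 0.088/0.186 = 0.473118.
Difference = -0.19981.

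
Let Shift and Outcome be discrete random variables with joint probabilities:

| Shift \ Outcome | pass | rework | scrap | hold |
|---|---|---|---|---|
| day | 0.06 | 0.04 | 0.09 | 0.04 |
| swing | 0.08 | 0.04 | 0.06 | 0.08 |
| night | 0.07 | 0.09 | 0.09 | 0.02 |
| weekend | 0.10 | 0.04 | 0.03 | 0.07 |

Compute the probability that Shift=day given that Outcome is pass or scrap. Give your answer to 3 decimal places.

0.259

P(Outcome=pass) = 0.06 + 0.08 + 0.07 + 0.10 = 0.31.
P(Outcome=scrap) = 0.09 + 0.06 + 0.09 + 0.03 = 0.27.
P(Outcome ∈ {pass, scrap}) = 0.31 + 0.27 = 0.58; P(Shift=day, Outcome ∈ {pass, scrap}) = 0.06 + 0.09 = 0.15.
P(Shift=day | Outcome ∈ {pass, scrap}) = 0.15/0.58 = 0.259.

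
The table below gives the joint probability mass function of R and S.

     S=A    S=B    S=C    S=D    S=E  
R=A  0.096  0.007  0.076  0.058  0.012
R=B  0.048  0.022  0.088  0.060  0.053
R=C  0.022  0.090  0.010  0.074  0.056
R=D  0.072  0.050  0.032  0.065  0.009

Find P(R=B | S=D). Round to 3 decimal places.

0.233

P(S=D) = 0.058 + 0.060 + 0.074 + 0.065 = 0.257.
P(R=B | S=D) = 0.060/0.257 = 0.233.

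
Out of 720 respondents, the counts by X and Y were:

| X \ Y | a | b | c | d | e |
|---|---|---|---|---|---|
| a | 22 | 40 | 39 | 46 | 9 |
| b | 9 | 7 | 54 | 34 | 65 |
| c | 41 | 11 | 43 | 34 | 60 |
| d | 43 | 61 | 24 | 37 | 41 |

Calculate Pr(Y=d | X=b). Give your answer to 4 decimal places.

Total with X=b: 9 + 7 + 54 + 34 + 65 = 169.
P(Y=d | X=b) = 34/169 = 0.2012.

0.2012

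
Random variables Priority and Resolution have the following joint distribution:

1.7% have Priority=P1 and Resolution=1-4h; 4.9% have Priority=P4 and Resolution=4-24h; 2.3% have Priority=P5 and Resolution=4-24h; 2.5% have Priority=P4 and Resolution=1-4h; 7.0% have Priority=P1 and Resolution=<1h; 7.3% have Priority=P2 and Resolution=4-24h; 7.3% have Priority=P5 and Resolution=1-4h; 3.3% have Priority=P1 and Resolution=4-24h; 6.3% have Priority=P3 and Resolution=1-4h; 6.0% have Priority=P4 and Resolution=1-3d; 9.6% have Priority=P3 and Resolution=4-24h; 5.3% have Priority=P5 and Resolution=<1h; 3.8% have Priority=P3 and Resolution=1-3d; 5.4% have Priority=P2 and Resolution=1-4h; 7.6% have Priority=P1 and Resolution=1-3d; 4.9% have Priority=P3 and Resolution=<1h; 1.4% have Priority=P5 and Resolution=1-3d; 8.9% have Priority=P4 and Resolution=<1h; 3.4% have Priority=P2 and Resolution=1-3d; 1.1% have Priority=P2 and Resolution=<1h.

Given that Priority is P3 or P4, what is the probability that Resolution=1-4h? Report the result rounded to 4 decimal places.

0.1876

P(Priority=P3) = 0.049 + 0.063 + 0.096 + 0.038 = 0.246.
P(Priority=P4) = 0.089 + 0.025 + 0.049 + 0.060 = 0.223.
P(Priority ∈ {P3, P4}) = 0.246 + 0.223 = 0.469; P(Resolution=1-4h, Priority ∈ {P3, P4}) = 0.063 + 0.025 = 0.088.
P(Resolution=1-4h | Priority ∈ {P3, P4}) = 0.088/0.469 = 0.1876.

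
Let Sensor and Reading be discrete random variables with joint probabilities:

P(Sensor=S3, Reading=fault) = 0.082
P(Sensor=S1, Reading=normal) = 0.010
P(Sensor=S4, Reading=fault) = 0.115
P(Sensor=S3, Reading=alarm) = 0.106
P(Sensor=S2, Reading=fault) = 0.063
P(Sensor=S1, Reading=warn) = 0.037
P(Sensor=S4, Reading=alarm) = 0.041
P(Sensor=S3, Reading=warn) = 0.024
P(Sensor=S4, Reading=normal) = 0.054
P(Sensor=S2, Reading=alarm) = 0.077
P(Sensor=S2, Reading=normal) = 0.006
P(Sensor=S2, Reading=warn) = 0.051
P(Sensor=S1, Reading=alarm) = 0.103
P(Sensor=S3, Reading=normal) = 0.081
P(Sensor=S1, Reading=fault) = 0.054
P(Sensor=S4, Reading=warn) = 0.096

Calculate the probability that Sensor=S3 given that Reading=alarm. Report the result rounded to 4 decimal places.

0.3242

P(Reading=alarm) = 0.103 + 0.077 + 0.106 + 0.041 = 0.327.
P(Sensor=S3 | Reading=alarm) = 0.106/0.327 = 0.3242.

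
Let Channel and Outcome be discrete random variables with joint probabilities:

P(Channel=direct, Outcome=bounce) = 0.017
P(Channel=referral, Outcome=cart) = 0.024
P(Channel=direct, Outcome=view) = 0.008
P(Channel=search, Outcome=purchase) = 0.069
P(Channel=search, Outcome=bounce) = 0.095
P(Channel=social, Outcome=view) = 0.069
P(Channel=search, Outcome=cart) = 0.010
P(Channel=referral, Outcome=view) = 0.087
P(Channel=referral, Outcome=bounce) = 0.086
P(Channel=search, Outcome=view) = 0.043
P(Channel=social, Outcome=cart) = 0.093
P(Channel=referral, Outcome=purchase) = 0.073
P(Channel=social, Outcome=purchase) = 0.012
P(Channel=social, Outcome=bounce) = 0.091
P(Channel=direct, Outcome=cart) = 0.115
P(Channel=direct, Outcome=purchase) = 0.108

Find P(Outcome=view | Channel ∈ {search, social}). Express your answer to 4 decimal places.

0.2324

P(Channel=search) = 0.095 + 0.043 + 0.010 + 0.069 = 0.217.
P(Channel=social) = 0.091 + 0.069 + 0.093 + 0.012 = 0.265.
P(Channel ∈ {search, social}) = 0.217 + 0.265 = 0.482; P(Outcome=view, Channel ∈ {search, social}) = 0.043 + 0.069 = 0.112.
P(Outcome=view | Channel ∈ {search, social}) = 0.112/0.482 = 0.2324.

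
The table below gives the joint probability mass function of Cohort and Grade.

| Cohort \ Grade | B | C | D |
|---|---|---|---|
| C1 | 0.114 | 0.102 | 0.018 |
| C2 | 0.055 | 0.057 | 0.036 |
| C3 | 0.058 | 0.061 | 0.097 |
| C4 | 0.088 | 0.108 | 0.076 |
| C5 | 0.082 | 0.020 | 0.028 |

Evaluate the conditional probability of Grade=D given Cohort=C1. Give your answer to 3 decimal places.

P(Cohort=C1) = 0.114 + 0.102 + 0.018 = 0.234.
P(Grade=D | Cohort=C1) = 0.018/0.234 = 0.077.

0.077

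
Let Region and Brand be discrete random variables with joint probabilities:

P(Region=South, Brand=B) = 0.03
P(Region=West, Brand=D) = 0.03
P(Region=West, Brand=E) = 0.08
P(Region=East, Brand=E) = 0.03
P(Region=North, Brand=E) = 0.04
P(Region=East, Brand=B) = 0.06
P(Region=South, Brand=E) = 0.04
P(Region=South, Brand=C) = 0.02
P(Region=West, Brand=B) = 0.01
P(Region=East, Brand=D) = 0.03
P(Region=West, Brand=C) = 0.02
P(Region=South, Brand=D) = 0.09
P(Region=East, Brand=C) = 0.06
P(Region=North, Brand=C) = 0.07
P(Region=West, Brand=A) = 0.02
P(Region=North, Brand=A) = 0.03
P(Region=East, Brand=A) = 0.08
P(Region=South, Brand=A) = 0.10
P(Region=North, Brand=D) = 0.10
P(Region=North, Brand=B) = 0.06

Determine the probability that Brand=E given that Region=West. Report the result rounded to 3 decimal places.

0.500

P(Region=West) = 0.02 + 0.01 + 0.02 + 0.03 + 0.08 = 0.16.
P(Brand=E | Region=West) = 0.08/0.16 = 0.500.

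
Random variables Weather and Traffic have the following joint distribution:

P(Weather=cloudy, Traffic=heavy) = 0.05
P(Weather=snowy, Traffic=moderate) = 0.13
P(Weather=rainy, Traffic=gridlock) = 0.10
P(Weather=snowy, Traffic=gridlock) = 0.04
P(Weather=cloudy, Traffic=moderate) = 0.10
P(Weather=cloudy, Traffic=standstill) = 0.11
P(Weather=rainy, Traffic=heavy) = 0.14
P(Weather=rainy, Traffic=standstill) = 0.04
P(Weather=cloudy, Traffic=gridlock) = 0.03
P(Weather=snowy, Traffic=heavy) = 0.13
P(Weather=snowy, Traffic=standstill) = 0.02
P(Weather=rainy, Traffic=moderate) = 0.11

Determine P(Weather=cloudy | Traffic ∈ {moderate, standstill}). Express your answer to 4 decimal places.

0.4118

P(Traffic=moderate) = 0.10 + 0.11 + 0.13 = 0.34.
P(Traffic=standstill) = 0.11 + 0.04 + 0.02 = 0.17.
P(Traffic ∈ {moderate, standstill}) = 0.34 + 0.17 = 0.51; P(Weather=cloudy, Traffic ∈ {moderate, standstill}) = 0.10 + 0.11 = 0.21.
P(Weather=cloudy | Traffic ∈ {moderate, standstill}) = 0.21/0.51 = 0.4118.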